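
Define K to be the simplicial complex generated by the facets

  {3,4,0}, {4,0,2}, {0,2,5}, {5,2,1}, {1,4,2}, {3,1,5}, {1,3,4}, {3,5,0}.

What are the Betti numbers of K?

b_0 = 1, b_1 = 0, b_2 = 1.

We work with the vertex ordering 0 < 1 < 2 < 3 < 4 < 5. The simplices of K, each written with vertices in increasing order, are:

  0-simplices (6): [0], [1], [2], [3], [4], [5]
  1-simplices (12): [0,2], [0,3], [0,4], [0,5], [1,2], [1,3], [1,4], [1,5], [2,4], [2,5], [3,4], [3,5]
  2-simplices (8): [0,2,4], [0,2,5], [0,3,4], [0,3,5], [1,2,4], [1,2,5], [1,3,4], [1,3,5]

Hence C_0 ≅ Z^6, C_1 ≅ Z^12, C_2 ≅ Z^8.

The boundary map ∂_1: C_1 → C_0 maps an edge to its endpoints' difference, ∂[p,q] = q − p.
This gives a 6×12 integer matrix of rank 5; reducing to Smith normal form yields diagonal entries (1,1,1,1,1).

∂_2: C_2 → C_1 acts by ∂[p,q,r] = [q,r] − [p,r] + [p,q]. For instance
  ∂[0,2,4] = [2,4] − [0,4] + [0,2],
  ∂[1,2,4] = [2,4] − [1,4] + [1,2].
The 12×8 boundary matrix has rank 7 and Smith normal form diag(1,1,1,1,1,1,1).

Computing H_k = (kernel of ∂_k) / (image of ∂_{k+1}):

  H_0: rank C_0 − rank ∂_1 = 6 − 5 = 1, and the invariant factors of ∂_1 are all 1, so H_0 = Z.
  H_1: rank ker ∂_1 − rank ∂_2 = (12 − 5) − 7 = 0, and the invariant factors of ∂_2 are all 1, so H_1 = 0.
  H_2: rank ker ∂_2 − rank ∂_3 = (8 − 7) − 0 = 1, and there is no ∂_3, so H_2 = Z.

Hence the Betti numbers are b_0 = 1, b_1 = 0, b_2 = 1.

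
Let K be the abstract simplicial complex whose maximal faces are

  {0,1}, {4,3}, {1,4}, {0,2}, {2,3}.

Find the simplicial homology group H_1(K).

We work with the vertex ordering 0 < 1 < 2 < 3 < 4. The simplices of K, each written with vertices in increasing order, are:

  0-simplices (5): [0], [1], [2], [3], [4]
  1-simplices (5): [0,1], [0,2], [1,4], [2,3], [3,4]

Hence C_0 ≅ Z^5, C_1 ≅ Z^5.

Boundary ∂_1: C_1 → C_0 is given by ∂[p,q] = [q] − [p].
The 5×5 boundary matrix has rank 4 and Smith normal form diag(1,1,1,1).

Computing H_k = (kernel of ∂_k) / (image of ∂_{k+1}):

  H_1: rank ker ∂_1 − rank ∂_2 = (5 − 4) − 0 = 1, and there is no ∂_2, so H_1 ≅ Z.

H_1 = Z.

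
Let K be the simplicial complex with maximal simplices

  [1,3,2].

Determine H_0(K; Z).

We work with the vertex ordering 1 < 2 < 3. The simplices of K, each written with vertices in increasing order, are:

  0-simplices (3): [1], [2], [3]
  1-simplices (3): [1,2], [1,3], [2,3]
  2-simplices (1): [1,2,3]

so the chain groups are C_0 ≅ Z^3, C_1 ≅ Z^3, C_2 ≅ Z^1.

∂_1: C_1 → C_0 is given by ∂[p,q] = [q] − [p]. For instance
  ∂[1,3] = [3] − [1].
The 3×3 boundary matrix has rank 2 and Smith normal form diag(1,1).

Boundary ∂_2: C_2 → C_1 sends each 2-simplex [p,q,r] to [q,r] − [p,r] + [p,q]. For instance
  ∂[1,2,3] = [2,3] − [1,3] + [1,2].
The 3×1 boundary matrix has rank 1 and Smith normal form diag(1).

Now H_k = ker ∂_k / im ∂_{k+1}, so:

  H_0: rank C_0 − rank ∂_1 = 3 − 2 = 1, and the invariant factors of ∂_1 are all 1, so H_0 ≅ Z.

(K is a triangulation of the 2-simplex.)

H_0 ≅ Z.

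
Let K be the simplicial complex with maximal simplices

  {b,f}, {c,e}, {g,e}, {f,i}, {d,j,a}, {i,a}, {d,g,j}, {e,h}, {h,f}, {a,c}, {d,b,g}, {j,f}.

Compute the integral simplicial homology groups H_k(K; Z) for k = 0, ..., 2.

H_0 = Z,  H_1 = Z^4,  H_2 = 0.

We work with the vertex ordering a < b < c < d < e < f < g < h < i < j. The simplices of K, each written with vertices in increasing order, are:

  0-simplices (10): a, b, c, d, e, f, g, h, i, j
  1-simplices (16): ac, ad, ai, aj, bd, bf, bg, ce, dg, dj, eg, eh, fh, fi, fj, gj
  2-simplices (3): adj, bdg, dgj

so the chain groups are C_0 ≅ Z^10, C_1 ≅ Z^16, C_2 ≅ Z^3.

The boundary map ∂_1: C_1 → C_0 maps an edge to its endpoints' difference, ∂[p,q] = q − p.
The resulting 10×16 matrix has rank 9, and its Smith normal form has invariant factors (1,1,1,1,1,1,1,1,1).

∂_2: C_2 → C_1 maps a triangle to the signed sum of its edges. For instance
  ∂dgj = gj − dj + dg,
  ∂bdg = dg − bg + bd.
This gives a 16×3 integer matrix of rank 3; reducing to Smith normal form yields diagonal entries (1,1,1).

Now H_k = ker ∂_k / im ∂_{k+1}, so:

  H_0: rank C_0 − rank ∂_1 = 10 − 9 = 1, and the invariant factors of ∂_1 are all 1, so H_0 ≅ Z.
  H_1: rank ker ∂_1 − rank ∂_2 = (16 − 9) − 3 = 4, and the invariant factors of ∂_2 are all 1, so H_1 ≅ Z^4.
  H_2: rank ker ∂_2 − rank ∂_3 = (3 − 3) − 0 = 0, and there is no ∂_3, so H_2 ≅ 0.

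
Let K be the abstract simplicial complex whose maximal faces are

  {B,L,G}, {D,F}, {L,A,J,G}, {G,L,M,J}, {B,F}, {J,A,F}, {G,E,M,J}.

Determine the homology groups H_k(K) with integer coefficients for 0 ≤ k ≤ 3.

H_0 = Z,  H_1 = Z,  H_2 = 0,  H_3 = 0.

Take the total order A < B < D < E < F < G < J < L < M on the vertex set. Then K (dimension 3) consists of the simplices:

  0-simplices (9): A, B, D, E, F, G, J, L, M
  1-simplices (18): AF, AG, AJ, AL, BF, BG, BL, DF, EG, EJ, EM, FJ, GJ, GL, GM, JL, JM, LM
  2-simplices (12): AFJ, AGJ, AGL, AJL, BGL, EGJ, EGM, EJM, GJL, GJM, GLM, JLM
  3-simplices (3): AGJL, EGJM, GJLM

giving chain groups C_0 ≅ Z^9, C_1 ≅ Z^18, C_2 ≅ Z^12, C_3 ≅ Z^3.

The boundary map ∂_1: C_1 → C_0 sends each edge [p,q] (with p < q) to q − p. For instance
  ∂GL = L − G.
The resulting 9×18 matrix has rank 8, and its Smith normal form has invariant factors (1,1,1,1,1,1,1,1).

∂_2: C_2 → C_1 sends each 2-simplex [p,q,r] to [q,r] − [p,r] + [p,q]. For instance
  ∂AFJ = FJ − AJ + AF,
  ∂EGM = GM − EM + EG.
As a 18×12 matrix over Z this has rank 9, with invariant factors (1,1,1,1,1,1,1,1,1).

Boundary ∂_3: C_3 → C_2 sends each 3-simplex σ to the alternating sum Σ_i (−1)^i (σ with its i-th vertex removed). For instance
  ∂EGJM = GJM − EJM + EGM − EGJ,
  ∂GJLM = JLM − GLM + GJM − GJL.
As a 12×3 matrix over Z this has rank 3, with invariant factors (1,1,1).

Reading off H_k = ker ∂_k / im ∂_{k+1}:

  H_0: rank C_0 − rank ∂_1 = 9 − 8 = 1, and the invariant factors of ∂_1 are all 1, so H_0 ≅ Z.
  H_1: rank ker ∂_1 − rank ∂_2 = (18 − 8) − 9 = 1, and the invariant factors of ∂_2 are all 1, so H_1 ≅ Z.
  H_2: rank ker ∂_2 − rank ∂_3 = (12 − 9) − 3 = 0, and the invariant factors of ∂_3 are all 1, so H_2 ≅ 0.
  H_3: rank ker ∂_3 − rank ∂_4 = (3 − 3) − 0 = 0, and there is no ∂_4, so H_3 ≅ 0.

As a check, the Euler characteristic is 9 − 18 + 12 − 3 = 0, which agrees with 1 − 1 + 0 − 0 = 0.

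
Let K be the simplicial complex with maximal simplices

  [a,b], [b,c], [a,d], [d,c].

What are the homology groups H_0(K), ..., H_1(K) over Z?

H_0 ≅ Z,  H_1 ≅ Z.

K has 4 vertices, 4 edges.
rank ∂_0 = 0, rank ∂_1 = 3 ⇒ b_0 = 4 − 0 − 3 = 1; all invariant factors of ∂_1 are 1 so no torsion. So H_0 = Z.
rank ∂_1 = 3, rank ∂_2 = 0 ⇒ b_1 = 4 − 3 − 0 = 1. So H_1 = Z.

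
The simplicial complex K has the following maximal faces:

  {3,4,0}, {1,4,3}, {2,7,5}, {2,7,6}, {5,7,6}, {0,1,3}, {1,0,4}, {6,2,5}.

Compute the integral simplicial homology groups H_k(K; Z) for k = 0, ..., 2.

Take the total order 0 < 1 < 2 < 3 < 4 < 5 < 6 < 7 on the vertex set. Then K (dimension 2) consists of the simplices:

  0-simplices (8): [0], [1], [2], [3], [4], [5], [6], [7]
  1-simplices (12): [0,1], [0,3], [0,4], [1,3], [1,4], [2,5], [2,6], [2,7], [3,4], [5,6], [5,7], [6,7]
  2-simplices (8): [0,1,3], [0,1,4], [0,3,4], [1,3,4], [2,5,6], [2,5,7], [2,6,7], [5,6,7]

Hence C_0 ≅ Z^8, C_1 ≅ Z^12, C_2 ≅ Z^8.

∂_1: C_1 → C_0 maps an edge to its endpoints' difference, ∂[p,q] = q − p. For instance
  ∂[0,4] = [4] − [0].
This gives a 8×12 integer matrix of rank 6; reducing to Smith normal form yields diagonal entries (1,1,1,1,1,1).

∂_2: C_2 → C_1 maps a triangle to the signed sum of its edges. For instance
  ∂[0,1,3] = [1,3] − [0,3] + [0,1],
  ∂[0,3,4] = [3,4] − [0,4] + [0,3].
As a 12×8 matrix over Z this has rank 6, with invariant factors (1,1,1,1,1,1).

Reading off H_k = ker ∂_k / im ∂_{k+1}:

  H_0: rank C_0 − rank ∂_1 = 8 − 6 = 2, and the invariant factors of ∂_1 are all 1, so H_0 ≅ Z^2.
  H_1: rank ker ∂_1 − rank ∂_2 = (12 − 6) − 6 = 0, and the invariant factors of ∂_2 are all 1, so H_1 ≅ 0.
  H_2: rank ker ∂_2 − rank ∂_3 = (8 − 6) − 0 = 2, and there is no ∂_3, so H_2 ≅ Z^2.

As a check, the Euler characteristic is 8 − 12 + 8 = 4, which agrees with 2 − 0 + 2 = 4.

H_0 = Z^2,  H_1 = 0,  H_2 = Z^2.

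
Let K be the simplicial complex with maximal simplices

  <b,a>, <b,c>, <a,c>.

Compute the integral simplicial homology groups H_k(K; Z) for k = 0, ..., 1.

We work with the vertex ordering a < b < c. The simplices of K, each written with vertices in increasing order, are:

  0-simplices (3): a, b, c
  1-simplices (3): ab, ac, bc

Hence C_0 ≅ Z^3, C_1 ≅ Z^3.

∂_1: C_1 → C_0 is given by ∂[p,q] = [q] − [p]. For instance
  ∂bc = c − b.
The resulting 3×3 matrix has rank 2, and its Smith normal form has invariant factors (1,1).

Now H_k = ker ∂_k / im ∂_{k+1}, so:

  H_0: rank C_0 − rank ∂_1 = 3 − 2 = 1, and the invariant factors of ∂_1 are all 1, so H_0 ≅ Z.
  H_1: rank ker ∂_1 − rank ∂_2 = (3 − 2) − 0 = 1, and there is no ∂_2, so H_1 ≅ Z.

As a check, the Euler characteristic is 3 − 3 = 0, which agrees with 1 − 1 = 0.

H_0 ≅ Z,  H_1 ≅ Z.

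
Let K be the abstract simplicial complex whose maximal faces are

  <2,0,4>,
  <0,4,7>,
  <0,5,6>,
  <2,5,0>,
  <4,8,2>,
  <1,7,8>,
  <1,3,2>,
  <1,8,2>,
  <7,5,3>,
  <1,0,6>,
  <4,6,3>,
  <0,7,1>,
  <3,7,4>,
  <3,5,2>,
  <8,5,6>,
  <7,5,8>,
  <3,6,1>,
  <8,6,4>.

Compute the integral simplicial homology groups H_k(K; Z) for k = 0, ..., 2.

H_0 = Z,  H_1 = Z^2,  H_2 = Z.

Order the vertices as 0 < 1 < 2 < 3 < 4 < 5 < 6 < 7 < 8. Listing each simplex with vertices in this order, K has dimension 2 with simplices:

  0-simplices (9): [0], [1], [2], [3], [4], [5], [6], [7], [8]
  1-simplices (27): (27 of them)
  2-simplices (18): [0,1,6], [0,1,7], [0,2,4], [0,2,5], [0,4,7], [0,5,6], [1,2,3], [1,2,8], [1,3,6], [1,7,8], [2,3,5], [2,4,8], [3,4,6], [3,4,7], [3,5,7], [4,6,8], [5,6,8], [5,7,8]

Hence C_0 ≅ Z^9, C_1 ≅ Z^27, C_2 ≅ Z^18.

Boundary ∂_1: C_1 → C_0 maps an edge to its endpoints' difference, ∂[p,q] = q − p. For instance
  ∂[1,8] = [8] − [1].
This gives a 9×27 integer matrix of rank 8; reducing to Smith normal form yields diagonal entries (1,1,1,1,1,1,1,1).

Boundary ∂_2: C_2 → C_1 acts by ∂[p,q,r] = [q,r] − [p,r] + [p,q]. For instance
  ∂[3,5,7] = [5,7] − [3,7] + [3,5],
  ∂[1,7,8] = [7,8] − [1,8] + [1,7].
This gives a 27×18 integer matrix of rank 17; reducing to Smith normal form yields diagonal entries (1,1,1,1,1,1,1,1,1,1,1,1,1,1,1,1,1).

From H_k ≅ ker(∂_k) / im(∂_{k+1}) we obtain:

  H_0: rank C_0 − rank ∂_1 = 9 − 8 = 1, and the invariant factors of ∂_1 are all 1, so H_0 ≅ Z.
  H_1: rank ker ∂_1 − rank ∂_2 = (27 − 8) − 17 = 2, and the invariant factors of ∂_2 are all 1, so H_1 ≅ Z^2.
  H_2: rank ker ∂_2 − rank ∂_3 = (18 − 17) − 0 = 1, and there is no ∂_3, so H_2 ≅ Z.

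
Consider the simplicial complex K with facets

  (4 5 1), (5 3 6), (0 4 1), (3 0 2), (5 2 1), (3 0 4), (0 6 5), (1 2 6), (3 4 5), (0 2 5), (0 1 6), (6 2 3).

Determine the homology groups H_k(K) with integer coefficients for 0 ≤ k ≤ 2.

H_0 ≅ Z,  H_1 ≅ Z_2,  H_2 = 0.

Take the total order 0 < 1 < 2 < 3 < 4 < 5 < 6 on the vertex set. Then K (dimension 2) consists of the simplices:

  0-simplices (7): [0], [1], [2], [3], [4], [5], [6]
  1-simplices (18): [0,1], [0,2], [0,3], [0,4], [0,5], [0,6], [1,2], [1,4], [1,5], [1,6], [2,3], [2,5], [2,6], [3,4], [3,5], [3,6], [4,5], [5,6]
  2-simplices (12): [0,1,4], [0,1,6], [0,2,3], [0,2,5], [0,3,4], [0,5,6], [1,2,5], [1,2,6], [1,4,5], [2,3,6], [3,4,5], [3,5,6]

Hence C_0 ≅ Z^7, C_1 ≅ Z^18, C_2 ≅ Z^12.

∂_1: C_1 → C_0 is given by ∂[p,q] = [q] − [p]. For instance
  ∂[0,5] = [5] − [0].
The 7×18 boundary matrix has rank 6 and Smith normal form diag(1,1,1,1,1,1).

The boundary map ∂_2: C_2 → C_1 sends each 2-simplex [p,q,r] to [q,r] − [p,r] + [p,q]. For instance
  ∂[1,2,5] = [2,5] − [1,5] + [1,2],
  ∂[0,1,6] = [1,6] − [0,6] + [0,1].
This gives a 18×12 integer matrix of rank 12; reducing to Smith normal form yields diagonal entries (1,1,1,1,1,1,1,1,1,1,1,2).

Reading off H_k = ker ∂_k / im ∂_{k+1}:

  H_0: rank C_0 − rank ∂_1 = 7 − 6 = 1, and the invariant factors of ∂_1 are all 1, so H_0 = Z.
  H_1: rank ker ∂_1 − rank ∂_2 = (18 − 6) − 12 = 0, and ∂_2 has invariant factor 2 > 1, so H_1 = Z_2.
  H_2: rank ker ∂_2 − rank ∂_3 = (12 − 12) − 0 = 0, and there is no ∂_3, so H_2 = 0.

As a check, the Euler characteristic is 7 − 18 + 12 = 1, which agrees with 1 − 0 + 0 = 1.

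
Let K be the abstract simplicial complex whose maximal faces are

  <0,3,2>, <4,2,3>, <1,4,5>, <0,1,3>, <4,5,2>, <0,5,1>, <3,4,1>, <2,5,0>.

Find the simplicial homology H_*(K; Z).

Take the total order 0 < 1 < 2 < 3 < 4 < 5 on the vertex set. Then K (dimension 2) consists of the simplices:

  0-simplices (6): [0], [1], [2], [3], [4], [5]
  1-simplices (12): [0,1], [0,2], [0,3], [0,5], [1,3], [1,4], [1,5], [2,3], [2,4], [2,5], [3,4], [4,5]
  2-simplices (8): [0,1,3], [0,1,5], [0,2,3], [0,2,5], [1,3,4], [1,4,5], [2,3,4], [2,4,5]

so the chain groups are C_0 ≅ Z^6, C_1 ≅ Z^12, C_2 ≅ Z^8.

Boundary ∂_1: C_1 → C_0 is given by ∂[p,q] = [q] − [p].
As a 6×12 matrix over Z this has rank 5, with invariant factors (1,1,1,1,1).

Boundary ∂_2: C_2 → C_1 acts by ∂[p,q,r] = [q,r] − [p,r] + [p,q]. For instance
  ∂[1,3,4] = [3,4] − [1,4] + [1,3],
  ∂[2,3,4] = [3,4] − [2,4] + [2,3].
The 12×8 boundary matrix has rank 7 and Smith normal form diag(1,1,1,1,1,1,1).

Computing H_k = (kernel of ∂_k) / (image of ∂_{k+1}):

  H_0: rank C_0 − rank ∂_1 = 6 − 5 = 1, and the invariant factors of ∂_1 are all 1, so H_0 ≅ Z.
  H_1: rank ker ∂_1 − rank ∂_2 = (12 − 5) − 7 = 0, and the invariant factors of ∂_2 are all 1, so H_1 ≅ 0.
  H_2: rank ker ∂_2 − rank ∂_3 = (8 − 7) − 0 = 1, and there is no ∂_3, so H_2 ≅ Z.

(K is a triangulation of the 2-sphere S^2.)

H_0 = Z,  H_1 = 0,  H_2 = Z.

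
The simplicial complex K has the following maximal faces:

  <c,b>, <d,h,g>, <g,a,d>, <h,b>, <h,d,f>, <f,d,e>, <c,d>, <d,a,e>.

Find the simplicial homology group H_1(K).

H_1 = Z.

Fix the vertex order a < b < c < d < e < f < g < h and write every simplex with vertices in increasing order. Then dim K = 2 and the simplices of K are:

  0-simplices (8): a, b, c, d, e, f, g, h
  1-simplices (13): ad, ae, ag, bc, bh, cd, de, df, dg, dh, ef, fh, gh
  2-simplices (5): ade, adg, def, dfh, dgh

Hence C_0 ≅ Z^8, C_1 ≅ Z^13, C_2 ≅ Z^5.

The boundary map ∂_1: C_1 → C_0 maps an edge to its endpoints' difference, ∂[p,q] = q − p. For instance
  ∂fh = h − f.
This gives a 8×13 integer matrix of rank 7; reducing to Smith normal form yields diagonal entries (1,1,1,1,1,1,1).

Boundary ∂_2: C_2 → C_1 maps a triangle to the signed sum of its edges. For instance
  ∂adg = dg − ag + ad,
  ∂def = ef − df + de.
The resulting 13×5 matrix has rank 5, and its Smith normal form has invariant factors (1,1,1,1,1).

Computing H_k = (kernel of ∂_k) / (image of ∂_{k+1}):

  H_1: rank ker ∂_1 − rank ∂_2 = (13 − 7) − 5 = 1, and the invariant factors of ∂_2 are all 1, so H_1 = Z.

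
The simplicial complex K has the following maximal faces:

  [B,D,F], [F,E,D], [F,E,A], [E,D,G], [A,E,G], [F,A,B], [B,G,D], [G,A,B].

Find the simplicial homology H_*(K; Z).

Order the vertices as A < B < D < E < F < G. Listing each simplex with vertices in this order, K has dimension 2 with simplices:

  0-simplices (6): A, B, D, E, F, G
  1-simplices (12): AB, AE, AF, AG, BD, BF, BG, DE, DF, DG, EF, EG
  2-simplices (8): ABF, ABG, AEF, AEG, BDF, BDG, DEF, DEG

so the chain groups are C_0 ≅ Z^6, C_1 ≅ Z^12, C_2 ≅ Z^8.

Boundary ∂_1: C_1 → C_0 is given by ∂[p,q] = [q] − [p].
The resulting 6×12 matrix has rank 5, and its Smith normal form has invariant factors (1,1,1,1,1).

∂_2: C_2 → C_1 acts by ∂[p,q,r] = [q,r] − [p,r] + [p,q]. For instance
  ∂ABG = BG − AG + AB,
  ∂BDG = DG − BG + BD.
As a 12×8 matrix over Z this has rank 7, with invariant factors (1,1,1,1,1,1,1).

Reading off H_k = ker ∂_k / im ∂_{k+1}:

  H_0: rank C_0 − rank ∂_1 = 6 − 5 = 1, and the invariant factors of ∂_1 are all 1, so H_0 ≅ Z.
  H_1: rank ker ∂_1 − rank ∂_2 = (12 − 5) − 7 = 0, and the invariant factors of ∂_2 are all 1, so H_1 ≅ 0.
  H_2: rank ker ∂_2 − rank ∂_3 = (8 − 7) − 0 = 1, and there is no ∂_3, so H_2 ≅ Z.

(K is a triangulation of the 2-sphere S^2.)

H_0 ≅ Z,  H_1 = 0,  H_2 ≅ Z.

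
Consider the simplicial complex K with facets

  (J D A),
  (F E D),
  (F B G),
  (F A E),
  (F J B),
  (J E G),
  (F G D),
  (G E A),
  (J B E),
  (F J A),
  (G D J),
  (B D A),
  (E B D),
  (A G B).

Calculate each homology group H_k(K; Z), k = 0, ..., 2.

H_0 = Z,  H_1 = Z^2,  H_2 = Z.

K has 7 vertices, 21 edges, 14 triangles.
rank ∂_0 = 0, rank ∂_1 = 6 ⇒ b_0 = 7 − 0 − 6 = 1; all invariant factors of ∂_1 are 1 so no torsion. So H_0 ≅ Z.
rank ∂_1 = 6, rank ∂_2 = 13 ⇒ b_1 = 21 − 6 − 13 = 2; all invariant factors of ∂_2 are 1 so no torsion. So H_1 ≅ Z^2.
rank ∂_2 = 13, rank ∂_3 = 0 ⇒ b_2 = 14 − 13 − 0 = 1. So H_2 ≅ Z.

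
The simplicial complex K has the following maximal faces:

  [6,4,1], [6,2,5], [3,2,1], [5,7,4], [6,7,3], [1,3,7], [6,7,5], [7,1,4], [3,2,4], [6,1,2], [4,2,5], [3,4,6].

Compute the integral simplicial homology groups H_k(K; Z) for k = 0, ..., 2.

H_0 = Z,  H_1 = Z/2,  H_2 = 0.

We work with the vertex ordering 1 < 2 < 3 < 4 < 5 < 6 < 7. The simplices of K, each written with vertices in increasing order, are:

  0-simplices (7): [1], [2], [3], [4], [5], [6], [7]
  1-simplices (18): [1,2], [1,3], [1,4], [1,6], [1,7], [2,3], [2,4], [2,5], [2,6], [3,4], [3,6], [3,7], [4,5], [4,6], [4,7], [5,6], [5,7], [6,7]
  2-simplices (12): [1,2,3], [1,2,6], [1,3,7], [1,4,6], [1,4,7], [2,3,4], [2,4,5], [2,5,6], [3,4,6], [3,6,7], [4,5,7], [5,6,7]

so the chain groups are C_0 ≅ Z^7, C_1 ≅ Z^18, C_2 ≅ Z^12.

The boundary map ∂_1: C_1 → C_0 sends each edge [p,q] (with p < q) to q − p. For instance
  ∂[1,4] = [4] − [1].
As a 7×18 matrix over Z this has rank 6, with invariant factors (1,1,1,1,1,1).

∂_2: C_2 → C_1 maps a triangle to the signed sum of its edges. For instance
  ∂[2,3,4] = [3,4] − [2,4] + [2,3],
  ∂[3,4,6] = [4,6] − [3,6] + [3,4].
The 18×12 boundary matrix has rank 12 and Smith normal form diag(1,1,1,1,1,1,1,1,1,1,1,2).

From H_k ≅ ker(∂_k) / im(∂_{k+1}) we obtain:

  H_0: rank C_0 − rank ∂_1 = 7 − 6 = 1, and the invariant factors of ∂_1 are all 1, so H_0 ≅ Z.
  H_1: rank ker ∂_1 − rank ∂_2 = (18 − 6) − 12 = 0, and ∂_2 has invariant factor 2 > 1, so H_1 ≅ Z/2.
  H_2: rank ker ∂_2 − rank ∂_3 = (12 − 12) − 0 = 0, and there is no ∂_3, so H_2 ≅ 0.

As a check, the Euler characteristic is 7 − 18 + 12 = 1, which agrees with 1 − 0 + 0 = 1.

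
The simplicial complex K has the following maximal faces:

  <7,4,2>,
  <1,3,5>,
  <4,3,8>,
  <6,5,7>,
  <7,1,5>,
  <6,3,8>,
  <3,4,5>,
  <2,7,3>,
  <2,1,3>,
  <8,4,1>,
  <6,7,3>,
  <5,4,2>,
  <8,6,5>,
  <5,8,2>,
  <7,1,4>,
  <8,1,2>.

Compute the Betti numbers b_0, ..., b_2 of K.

b_0 = 1, b_1 = 2, b_2 = 1.

K has 8 vertices, 24 edges, 16 triangles.
rank ∂_0 = 0, rank ∂_1 = 7 ⇒ b_0 = 8 − 0 − 7 = 1; all invariant factors of ∂_1 are 1 so no torsion. So H_0 = Z.
rank ∂_1 = 7, rank ∂_2 = 15 ⇒ b_1 = 24 − 7 − 15 = 2; all invariant factors of ∂_2 are 1 so no torsion. So H_1 = Z^2.
rank ∂_2 = 15, rank ∂_3 = 0 ⇒ b_2 = 16 − 15 − 0 = 1. So H_2 = Z.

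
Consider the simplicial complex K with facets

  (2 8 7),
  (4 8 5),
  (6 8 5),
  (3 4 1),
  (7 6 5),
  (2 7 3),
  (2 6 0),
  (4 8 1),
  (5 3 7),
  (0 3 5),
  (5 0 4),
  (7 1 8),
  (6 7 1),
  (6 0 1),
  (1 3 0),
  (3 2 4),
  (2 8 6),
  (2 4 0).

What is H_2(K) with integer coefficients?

H_2 = 0.

K has 9 vertices, 27 edges, 18 triangles.
rank ∂_2 = 18, rank ∂_3 = 0 ⇒ b_2 = 18 − 18 − 0 = 0. So H_2 ≅ 0.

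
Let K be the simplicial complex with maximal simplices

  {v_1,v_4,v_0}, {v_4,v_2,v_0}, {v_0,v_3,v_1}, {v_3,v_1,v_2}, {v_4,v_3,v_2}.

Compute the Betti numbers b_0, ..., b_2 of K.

Fix the vertex order v_0 < v_1 < v_2 < v_3 < v_4 and write every simplex with vertices in increasing order. Then dim K = 2 and the simplices of K are:

  0-simplices (5): [v_0], [v_1], [v_2], [v_3], [v_4]
  1-simplices (10): [v_0,v_1], [v_0,v_2], [v_0,v_3], [v_0,v_4], [v_1,v_2], [v_1,v_3], [v_1,v_4], [v_2,v_3], [v_2,v_4], [v_3,v_4]
  2-simplices (5): [v_0,v_1,v_3], [v_0,v_1,v_4], [v_0,v_2,v_4], [v_1,v_2,v_3], [v_2,v_3,v_4]

so the chain groups are C_0 ≅ Z^5, C_1 ≅ Z^10, C_2 ≅ Z^5.

∂_1: C_1 → C_0 maps an edge to its endpoints' difference, ∂[p,q] = q − p.
The resulting 5×10 matrix has rank 4, and its Smith normal form has invariant factors (1,1,1,1).

Boundary ∂_2: C_2 → C_1 maps a triangle to the signed sum of its edges. For instance
  ∂[v_1,v_2,v_3] = [v_2,v_3] − [v_1,v_3] + [v_1,v_2],
  ∂[v_0,v_1,v_4] = [v_1,v_4] − [v_0,v_4] + [v_0,v_1].
This gives a 10×5 integer matrix of rank 5; reducing to Smith normal form yields diagonal entries (1,1,1,1,1).

Now H_k = ker ∂_k / im ∂_{k+1}, so:

  H_0: rank C_0 − rank ∂_1 = 5 − 4 = 1, and the invariant factors of ∂_1 are all 1, so H_0 ≅ Z.
  H_1: rank ker ∂_1 − rank ∂_2 = (10 − 4) − 5 = 1, and the invariant factors of ∂_2 are all 1, so H_1 ≅ Z.
  H_2: rank ker ∂_2 − rank ∂_3 = (5 − 5) − 0 = 0, and there is no ∂_3, so H_2 ≅ 0.

Hence the Betti numbers are b_0 = 1, b_1 = 1, b_2 = 0.

b_0 = 1, b_1 = 1, b_2 = 0.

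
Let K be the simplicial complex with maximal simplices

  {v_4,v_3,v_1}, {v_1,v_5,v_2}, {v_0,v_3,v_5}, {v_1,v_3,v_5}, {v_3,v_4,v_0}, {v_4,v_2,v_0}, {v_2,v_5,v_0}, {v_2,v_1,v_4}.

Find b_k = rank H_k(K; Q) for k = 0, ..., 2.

b_0 = 1, b_1 = 0, b_2 = 1.

Take the total order v_0 < v_1 < v_2 < v_3 < v_4 < v_5 on the vertex set. Then K (dimension 2) consists of the simplices:

  0-simplices (6): [v_0], [v_1], [v_2], [v_3], [v_4], [v_5]
  1-simplices (12): [v_0,v_2], [v_0,v_3], [v_0,v_4], [v_0,v_5], [v_1,v_2], [v_1,v_3], [v_1,v_4], [v_1,v_5], [v_2,v_4], [v_2,v_5], [v_3,v_4], [v_3,v_5]
  2-simplices (8): [v_0,v_2,v_4], [v_0,v_2,v_5], [v_0,v_3,v_4], [v_0,v_3,v_5], [v_1,v_2,v_4], [v_1,v_2,v_5], [v_1,v_3,v_4], [v_1,v_3,v_5]

Hence C_0 ≅ Z^6, C_1 ≅ Z^12, C_2 ≅ Z^8.

∂_1: C_1 → C_0 maps an edge to its endpoints' difference, ∂[p,q] = q − p. For instance
  ∂[v_0,v_4] = [v_4] − [v_0].
As a 6×12 matrix over Z this has rank 5, with invariant factors (1,1,1,1,1).

Boundary ∂_2: C_2 → C_1 sends each 2-simplex [p,q,r] to [q,r] − [p,r] + [p,q]. For instance
  ∂[v_1,v_3,v_5] = [v_3,v_5] − [v_1,v_5] + [v_1,v_3],
  ∂[v_1,v_2,v_4] = [v_2,v_4] − [v_1,v_4] + [v_1,v_2].
As a 12×8 matrix over Z this has rank 7, with invariant factors (1,1,1,1,1,1,1).

Now H_k = ker ∂_k / im ∂_{k+1}, so:

  H_0: rank C_0 − rank ∂_1 = 6 − 5 = 1, and the invariant factors of ∂_1 are all 1, so H_0 = Z.
  H_1: rank ker ∂_1 − rank ∂_2 = (12 − 5) − 7 = 0, and the invariant factors of ∂_2 are all 1, so H_1 = 0.
  H_2: rank ker ∂_2 − rank ∂_3 = (8 − 7) − 0 = 1, and there is no ∂_3, so H_2 = Z.

Hence the Betti numbers are b_0 = 1, b_1 = 0, b_2 = 1.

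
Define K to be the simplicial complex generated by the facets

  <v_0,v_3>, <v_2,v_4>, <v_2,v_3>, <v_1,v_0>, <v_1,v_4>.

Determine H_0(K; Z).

H_0 = Z.

We work with the vertex ordering v_0 < v_1 < v_2 < v_3 < v_4. The simplices of K, each written with vertices in increasing order, are:

  0-simplices (5): [v_0], [v_1], [v_2], [v_3], [v_4]
  1-simplices (5): [v_0,v_1], [v_0,v_3], [v_1,v_4], [v_2,v_3], [v_2,v_4]

so the chain groups are C_0 ≅ Z^5, C_1 ≅ Z^5.

∂_1: C_1 → C_0 maps an edge to its endpoints' difference, ∂[p,q] = q − p.
As a 5×5 matrix over Z this has rank 4, with invariant factors (1,1,1,1).

Now H_k = ker ∂_k / im ∂_{k+1}, so:

  H_0: rank C_0 − rank ∂_1 = 5 − 4 = 1, and the invariant factors of ∂_1 are all 1, so H_0 = Z.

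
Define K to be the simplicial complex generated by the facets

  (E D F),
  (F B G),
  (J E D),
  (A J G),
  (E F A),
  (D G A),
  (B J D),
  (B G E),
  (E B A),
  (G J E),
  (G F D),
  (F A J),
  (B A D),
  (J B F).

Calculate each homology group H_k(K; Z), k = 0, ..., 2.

H_0 = Z,  H_1 = Z^2,  H_2 = Z.

K has 7 vertices, 21 edges, 14 triangles.
rank ∂_0 = 0, rank ∂_1 = 6 ⇒ b_0 = 7 − 0 − 6 = 1; all invariant factors of ∂_1 are 1 so no torsion. So H_0 ≅ Z.
rank ∂_1 = 6, rank ∂_2 = 13 ⇒ b_1 = 21 − 6 − 13 = 2; all invariant factors of ∂_2 are 1 so no torsion. So H_1 ≅ Z^2.
rank ∂_2 = 13, rank ∂_3 = 0 ⇒ b_2 = 14 − 13 − 0 = 1. So H_2 ≅ Z.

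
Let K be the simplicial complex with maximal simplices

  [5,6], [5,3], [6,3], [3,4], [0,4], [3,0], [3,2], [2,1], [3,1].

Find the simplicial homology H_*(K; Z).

H_0 ≅ Z,  H_1 ≅ Z^3.

K has 7 vertices, 9 edges.
rank ∂_0 = 0, rank ∂_1 = 6 ⇒ b_0 = 7 − 0 − 6 = 1; all invariant factors of ∂_1 are 1 so no torsion. So H_0 = Z.
rank ∂_1 = 6, rank ∂_2 = 0 ⇒ b_1 = 9 − 6 − 0 = 3. So H_1 = Z^3.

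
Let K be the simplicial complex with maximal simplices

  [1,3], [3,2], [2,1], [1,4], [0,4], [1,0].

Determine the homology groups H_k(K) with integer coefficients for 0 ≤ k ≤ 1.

H_0 ≅ Z,  H_1 ≅ Z^2.

K has 5 vertices, 6 edges.
rank ∂_0 = 0, rank ∂_1 = 4 ⇒ b_0 = 5 − 0 − 4 = 1; all invariant factors of ∂_1 are 1 so no torsion. So H_0 ≅ Z.
rank ∂_1 = 4, rank ∂_2 = 0 ⇒ b_1 = 6 − 4 − 0 = 2. So H_1 ≅ Z^2.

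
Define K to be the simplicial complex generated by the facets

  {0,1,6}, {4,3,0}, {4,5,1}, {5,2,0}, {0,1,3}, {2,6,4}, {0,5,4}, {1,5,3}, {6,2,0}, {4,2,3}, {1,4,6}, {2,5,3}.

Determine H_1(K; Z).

H_1 ≅ Z/2Z.

Fix the vertex order 0 < 1 < 2 < 3 < 4 < 5 < 6 and write every simplex with vertices in increasing order. Then dim K = 2 and the simplices of K are:

  0-simplices (7): [0], [1], [2], [3], [4], [5], [6]
  1-simplices (18): [0,1], [0,2], [0,3], [0,4], [0,5], [0,6], [1,3], [1,4], [1,5], [1,6], [2,3], [2,4], [2,5], [2,6], [3,4], [3,5], [4,5], [4,6]
  2-simplices (12): [0,1,3], [0,1,6], [0,2,5], [0,2,6], [0,3,4], [0,4,5], [1,3,5], [1,4,5], [1,4,6], [2,3,4], [2,3,5], [2,4,6]

so the chain groups are C_0 ≅ Z^7, C_1 ≅ Z^18, C_2 ≅ Z^12.

Boundary ∂_1: C_1 → C_0 is given by ∂[p,q] = [q] − [p]. For instance
  ∂[3,4] = [4] − [3].
As a 7×18 matrix over Z this has rank 6, with invariant factors (1,1,1,1,1,1).

∂_2: C_2 → C_1 sends each 2-simplex [p,q,r] to [q,r] − [p,r] + [p,q]. For instance
  ∂[0,4,5] = [4,5] − [0,5] + [0,4],
  ∂[0,1,6] = [1,6] − [0,6] + [0,1].
As a 18×12 matrix over Z this has rank 12, with invariant factors (1,1,1,1,1,1,1,1,1,1,1,2).

From H_k ≅ ker(∂_k) / im(∂_{k+1}) we obtain:

  H_1: rank ker ∂_1 − rank ∂_2 = (18 − 6) − 12 = 0, and ∂_2 has invariant factor 2 > 1, so H_1 = Z/2Z.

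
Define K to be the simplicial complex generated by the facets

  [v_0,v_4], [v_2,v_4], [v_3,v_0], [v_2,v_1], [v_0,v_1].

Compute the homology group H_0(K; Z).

H_0 = Z.

Take the total order v_0 < v_1 < v_2 < v_3 < v_4 on the vertex set. Then K (dimension 1) consists of the simplices:

  0-simplices (5): [v_0], [v_1], [v_2], [v_3], [v_4]
  1-simplices (5): [v_0,v_1], [v_0,v_3], [v_0,v_4], [v_1,v_2], [v_2,v_4]

giving chain groups C_0 ≅ Z^5, C_1 ≅ Z^5.

∂_1: C_1 → C_0 sends each edge [p,q] (with p < q) to q − p.
The resulting 5×5 matrix has rank 4, and its Smith normal form has invariant factors (1,1,1,1).

Now H_k = ker ∂_k / im ∂_{k+1}, so:

  H_0: rank C_0 − rank ∂_1 = 5 − 4 = 1, and the invariant factors of ∂_1 are all 1, so H_0 ≅ Z.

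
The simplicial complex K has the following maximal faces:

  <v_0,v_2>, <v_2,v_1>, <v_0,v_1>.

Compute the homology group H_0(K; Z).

H_0 = Z.

Fix the vertex order v_0 < v_1 < v_2 and write every simplex with vertices in increasing order. Then dim K = 1 and the simplices of K are:

  0-simplices (3): [v_0], [v_1], [v_2]
  1-simplices (3): [v_0,v_1], [v_0,v_2], [v_1,v_2]

giving chain groups C_0 ≅ Z^3, C_1 ≅ Z^3.

Boundary ∂_1: C_1 → C_0 sends each edge [p,q] (with p < q) to q − p. For instance
  ∂[v_1,v_2] = [v_2] − [v_1].
The resulting 3×3 matrix has rank 2, and its Smith normal form has invariant factors (1,1).

From H_k ≅ ker(∂_k) / im(∂_{k+1}) we obtain:

  H_0: rank C_0 − rank ∂_1 = 3 − 2 = 1, and the invariant factors of ∂_1 are all 1, so H_0 = Z.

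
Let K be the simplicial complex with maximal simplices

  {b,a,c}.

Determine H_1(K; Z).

H_1 ≅ 0.

We work with the vertex ordering a < b < c. The simplices of K, each written with vertices in increasing order, are:

  0-simplices (3): a, b, c
  1-simplices (3): ab, ac, bc
  2-simplices (1): abc

giving chain groups C_0 ≅ Z^3, C_1 ≅ Z^3, C_2 ≅ Z^1.

∂_1: C_1 → C_0 is given by ∂[p,q] = [q] − [p]. For instance
  ∂ac = c − a.
The resulting 3×3 matrix has rank 2, and its Smith normal form has invariant factors (1,1).

∂_2: C_2 → C_1 acts by ∂[p,q,r] = [q,r] − [p,r] + [p,q]. For instance
  ∂abc = bc − ac + ab.
As a 3×1 matrix over Z this has rank 1, with invariant factors (1).

From H_k ≅ ker(∂_k) / im(∂_{k+1}) we obtain:

  H_1: rank ker ∂_1 − rank ∂_2 = (3 − 2) − 1 = 0, and the invariant factors of ∂_2 are all 1, so H_1 ≅ 0.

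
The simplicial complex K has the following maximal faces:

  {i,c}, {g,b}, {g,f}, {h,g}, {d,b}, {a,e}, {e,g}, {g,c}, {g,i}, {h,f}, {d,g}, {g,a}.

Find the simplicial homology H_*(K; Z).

H_0 ≅ Z,  H_1 ≅ Z^4.

We work with the vertex ordering a < b < c < d < e < f < g < h < i. The simplices of K, each written with vertices in increasing order, are:

  0-simplices (9): a, b, c, d, e, f, g, h, i
  1-simplices (12): ae, ag, bd, bg, cg, ci, dg, eg, fg, fh, gh, gi

Hence C_0 ≅ Z^9, C_1 ≅ Z^12.

The boundary map ∂_1: C_1 → C_0 sends each edge [p,q] (with p < q) to q − p. For instance
  ∂fh = h − f.
The resulting 9×12 matrix has rank 8, and its Smith normal form has invariant factors (1,1,1,1,1,1,1,1).

Computing H_k = (kernel of ∂_k) / (image of ∂_{k+1}):

  H_0: rank C_0 − rank ∂_1 = 9 − 8 = 1, and the invariant factors of ∂_1 are all 1, so H_0 ≅ Z.
  H_1: rank ker ∂_1 − rank ∂_2 = (12 − 8) − 0 = 4, and there is no ∂_2, so H_1 ≅ Z^4.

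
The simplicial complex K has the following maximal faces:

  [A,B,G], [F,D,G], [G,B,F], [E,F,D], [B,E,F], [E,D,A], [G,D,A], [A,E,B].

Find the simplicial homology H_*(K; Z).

H_0 = Z,  H_1 = 0,  H_2 = Z.

Order the vertices as A < B < D < E < F < G. Listing each simplex with vertices in this order, K has dimension 2 with simplices:

  0-simplices (6): A, B, D, E, F, G
  1-simplices (12): AB, AD, AE, AG, BE, BF, BG, DE, DF, DG, EF, FG
  2-simplices (8): ABE, ABG, ADE, ADG, BEF, BFG, DEF, DFG

Hence C_0 ≅ Z^6, C_1 ≅ Z^12, C_2 ≅ Z^8.

The boundary map ∂_1: C_1 → C_0 sends each edge [p,q] (with p < q) to q − p.
This gives a 6×12 integer matrix of rank 5; reducing to Smith normal form yields diagonal entries (1,1,1,1,1).

∂_2: C_2 → C_1 sends each 2-simplex [p,q,r] to [q,r] − [p,r] + [p,q]. For instance
  ∂DFG = FG − DG + DF,
  ∂BEF = EF − BF + BE.
The 12×8 boundary matrix has rank 7 and Smith normal form diag(1,1,1,1,1,1,1).

Reading off H_k = ker ∂_k / im ∂_{k+1}:

  H_0: rank C_0 − rank ∂_1 = 6 − 5 = 1, and the invariant factors of ∂_1 are all 1, so H_0 = Z.
  H_1: rank ker ∂_1 − rank ∂_2 = (12 − 5) − 7 = 0, and the invariant factors of ∂_2 are all 1, so H_1 = 0.
  H_2: rank ker ∂_2 − rank ∂_3 = (8 − 7) − 0 = 1, and there is no ∂_3, so H_2 = Z.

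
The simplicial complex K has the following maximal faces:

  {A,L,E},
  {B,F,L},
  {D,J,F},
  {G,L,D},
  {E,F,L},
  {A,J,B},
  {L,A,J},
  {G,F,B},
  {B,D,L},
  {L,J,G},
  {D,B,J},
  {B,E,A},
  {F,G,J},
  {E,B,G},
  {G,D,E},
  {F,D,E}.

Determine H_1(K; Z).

K has 8 vertices, 24 edges, 16 triangles.
rank ∂_1 = 7, rank ∂_2 = 15 ⇒ b_1 = 24 − 7 − 15 = 2; all invariant factors of ∂_2 are 1 so no torsion. So H_1 = Z^2.

H_1 = Z^2.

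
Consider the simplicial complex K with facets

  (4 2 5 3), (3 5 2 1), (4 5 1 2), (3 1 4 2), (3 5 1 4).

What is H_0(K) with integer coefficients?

We work with the vertex ordering 1 < 2 < 3 < 4 < 5. The simplices of K, each written with vertices in increasing order, are:

  0-simplices (5): [1], [2], [3], [4], [5]
  1-simplices (10): [1,2], [1,3], [1,4], [1,5], [2,3], [2,4], [2,5], [3,4], [3,5], [4,5]
  2-simplices (10): [1,2,3], [1,2,4], [1,2,5], [1,3,4], [1,3,5], [1,4,5], [2,3,4], [2,3,5], [2,4,5], [3,4,5]
  3-simplices (5): [1,2,3,4], [1,2,3,5], [1,2,4,5], [1,3,4,5], [2,3,4,5]

so the chain groups are C_0 ≅ Z^5, C_1 ≅ Z^10, C_2 ≅ Z^10, C_3 ≅ Z^5.

Boundary ∂_1: C_1 → C_0 sends each edge [p,q] (with p < q) to q − p.
The 5×10 boundary matrix has rank 4 and Smith normal form diag(1,1,1,1).

∂_2: C_2 → C_1 sends each 2-simplex [p,q,r] to [q,r] − [p,r] + [p,q]. For instance
  ∂[2,4,5] = [4,5] − [2,5] + [2,4],
  ∂[3,4,5] = [4,5] − [3,5] + [3,4].
The resulting 10×10 matrix has rank 6, and its Smith normal form has invariant factors (1,1,1,1,1,1).

∂_3: C_3 → C_2 sends each 3-simplex σ to the alternating sum Σ_i (−1)^i (σ with its i-th vertex removed). For instance
  ∂[1,3,4,5] = [3,4,5] − [1,4,5] + [1,3,5] − [1,3,4],
  ∂[1,2,3,4] = [2,3,4] − [1,3,4] + [1,2,4] − [1,2,3].
This gives a 10×5 integer matrix of rank 4; reducing to Smith normal form yields diagonal entries (1,1,1,1).

Reading off H_k = ker ∂_k / im ∂_{k+1}:

  H_0: rank C_0 − rank ∂_1 = 5 − 4 = 1, and the invariant factors of ∂_1 are all 1, so H_0 = Z.

H_0 = Z.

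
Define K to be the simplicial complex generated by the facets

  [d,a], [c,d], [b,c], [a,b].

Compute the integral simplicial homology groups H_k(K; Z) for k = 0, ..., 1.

H_0 = Z,  H_1 = Z.

Take the total order a < b < c < d on the vertex set. Then K (dimension 1) consists of the simplices:

  0-simplices (4): a, b, c, d
  1-simplices (4): ab, ad, bc, cd

so the chain groups are C_0 ≅ Z^4, C_1 ≅ Z^4.

The boundary map ∂_1: C_1 → C_0 sends each edge [p,q] (with p < q) to q − p. For instance
  ∂cd = d − c.
This gives a 4×4 integer matrix of rank 3; reducing to Smith normal form yields diagonal entries (1,1,1).

Reading off H_k = ker ∂_k / im ∂_{k+1}:

  H_0: rank C_0 − rank ∂_1 = 4 − 3 = 1, and the invariant factors of ∂_1 are all 1, so H_0 ≅ Z.
  H_1: rank ker ∂_1 − rank ∂_2 = (4 − 3) − 0 = 1, and there is no ∂_2, so H_1 ≅ Z.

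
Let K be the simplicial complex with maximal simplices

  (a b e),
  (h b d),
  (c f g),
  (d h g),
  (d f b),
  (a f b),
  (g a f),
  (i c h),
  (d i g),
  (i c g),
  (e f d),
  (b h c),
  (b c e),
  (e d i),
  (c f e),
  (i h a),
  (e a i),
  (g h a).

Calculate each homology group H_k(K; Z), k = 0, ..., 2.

H_0 = Z,  H_1 = Z ⊕ Z/2,  H_2 = 0.

K has 9 vertices, 27 edges, 18 triangles.
rank ∂_0 = 0, rank ∂_1 = 8 ⇒ b_0 = 9 − 0 − 8 = 1; all invariant factors of ∂_1 are 1 so no torsion. So H_0 = Z.
rank ∂_1 = 8, rank ∂_2 = 18 ⇒ b_1 = 27 − 8 − 18 = 1; ∂_2 has invariant factor(s) [2] giving torsion. So H_1 = Z ⊕ Z/2.
rank ∂_2 = 18, rank ∂_3 = 0 ⇒ b_2 = 18 − 18 − 0 = 0. So H_2 = 0.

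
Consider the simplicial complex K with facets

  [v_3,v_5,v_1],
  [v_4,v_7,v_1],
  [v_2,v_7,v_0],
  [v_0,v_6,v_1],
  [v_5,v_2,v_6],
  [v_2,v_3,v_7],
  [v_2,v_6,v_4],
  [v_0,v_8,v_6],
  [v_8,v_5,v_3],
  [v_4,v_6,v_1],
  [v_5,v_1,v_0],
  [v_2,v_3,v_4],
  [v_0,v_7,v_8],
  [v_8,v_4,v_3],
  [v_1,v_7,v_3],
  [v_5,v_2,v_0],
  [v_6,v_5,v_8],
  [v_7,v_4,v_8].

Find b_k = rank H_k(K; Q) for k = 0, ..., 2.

Take the total order v_0 < v_1 < v_2 < v_3 < v_4 < v_5 < v_6 < v_7 < v_8 on the vertex set. Then K (dimension 2) consists of the simplices:

  0-simplices (9): [v_0], [v_1], [v_2], [v_3], [v_4], [v_5], [v_6], [v_7], [v_8]
  1-simplices (27): (27 of them)
  2-simplices (18): (18 of them)

Hence C_0 ≅ Z^9, C_1 ≅ Z^27, C_2 ≅ Z^18.

∂_1: C_1 → C_0 sends each edge [p,q] (with p < q) to q − p. For instance
  ∂[v_0,v_5] = [v_5] − [v_0].
This gives a 9×27 integer matrix of rank 8; reducing to Smith normal form yields diagonal entries (1,1,1,1,1,1,1,1).

Boundary ∂_2: C_2 → C_1 maps a triangle to the signed sum of its edges. For instance
  ∂[v_0,v_1,v_6] = [v_1,v_6] − [v_0,v_6] + [v_0,v_1],
  ∂[v_1,v_4,v_6] = [v_4,v_6] − [v_1,v_6] + [v_1,v_4].
The resulting 27×18 matrix has rank 18, and its Smith normal form has invariant factors (1,1,1,1,1,1,1,1,1,1,1,1,1,1,1,1,1,2).

Reading off H_k = ker ∂_k / im ∂_{k+1}:

  H_0: rank C_0 − rank ∂_1 = 9 − 8 = 1, and the invariant factors of ∂_1 are all 1, so H_0 ≅ Z.
  H_1: rank ker ∂_1 − rank ∂_2 = (27 − 8) − 18 = 1, and ∂_2 has invariant factor 2 > 1, so H_1 ≅ Z ⊕ Z/2Z.
  H_2: rank ker ∂_2 − rank ∂_3 = (18 − 18) − 0 = 0, and there is no ∂_3, so H_2 ≅ 0.

(K is a triangulation of the Klein bottle.)

Hence the Betti numbers are b_0 = 1, b_1 = 1, b_2 = 0.

b_0 = 1, b_1 = 1, b_2 = 0.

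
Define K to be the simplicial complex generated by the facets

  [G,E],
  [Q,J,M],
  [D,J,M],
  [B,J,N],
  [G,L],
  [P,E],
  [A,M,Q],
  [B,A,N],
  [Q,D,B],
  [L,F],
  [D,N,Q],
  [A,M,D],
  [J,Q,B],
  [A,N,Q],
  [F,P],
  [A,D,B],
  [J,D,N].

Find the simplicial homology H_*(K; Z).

We work with the vertex ordering A < B < D < E < F < G < J < L < M < N < P < Q. The simplices of K, each written with vertices in increasing order, are:

  0-simplices (12): A, B, D, E, F, G, J, L, M, N, P, Q
  1-simplices (23): AB, AD, AM, AN, AQ, BD, BJ, BN, BQ, DJ, DM, DN, DQ, EG, EP, FL, FP, GL, JM, JN, JQ, MQ, NQ
  2-simplices (12): ABD, ABN, ADM, AMQ, ANQ, BDQ, BJN, BJQ, DJM, DJN, DNQ, JMQ

giving chain groups C_0 ≅ Z^12, C_1 ≅ Z^23, C_2 ≅ Z^12.

Boundary ∂_1: C_1 → C_0 is given by ∂[p,q] = [q] − [p]. For instance
  ∂DN = N − D.
This gives a 12×23 integer matrix of rank 10; reducing to Smith normal form yields diagonal entries (1,1,1,1,1,1,1,1,1,1).

∂_2: C_2 → C_1 acts by ∂[p,q,r] = [q,r] − [p,r] + [p,q]. For instance
  ∂ABD = BD − AD + AB,
  ∂BJQ = JQ − BQ + BJ.
This gives a 23×12 integer matrix of rank 12; reducing to Smith normal form yields diagonal entries (1,1,1,1,1,1,1,1,1,1,1,2).

From H_k ≅ ker(∂_k) / im(∂_{k+1}) we obtain:

  H_0: rank C_0 − rank ∂_1 = 12 − 10 = 2, and the invariant factors of ∂_1 are all 1, so H_0 = Z^2.
  H_1: rank ker ∂_1 − rank ∂_2 = (23 − 10) − 12 = 1, and ∂_2 has invariant factor 2 > 1, so H_1 = Z ⊕ Z/2Z.
  H_2: rank ker ∂_2 − rank ∂_3 = (12 − 12) − 0 = 0, and there is no ∂_3, so H_2 = 0.

H_0 = Z^2,  H_1 = Z ⊕ Z/2Z,  H_2 = 0.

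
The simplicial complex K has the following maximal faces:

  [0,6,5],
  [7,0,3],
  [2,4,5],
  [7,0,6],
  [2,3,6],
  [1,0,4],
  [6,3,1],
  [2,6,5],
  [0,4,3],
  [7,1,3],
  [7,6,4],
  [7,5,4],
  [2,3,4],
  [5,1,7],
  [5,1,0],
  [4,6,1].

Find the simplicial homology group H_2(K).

Take the total order 0 < 1 < 2 < 3 < 4 < 5 < 6 < 7 on the vertex set. Then K (dimension 2) consists of the simplices:

  0-simplices (8): [0], [1], [2], [3], [4], [5], [6], [7]
  1-simplices (24): (24 of them)
  2-simplices (16): [0,1,4], [0,1,5], [0,3,4], [0,3,7], [0,5,6], [0,6,7], [1,3,6], [1,3,7], [1,4,6], [1,5,7], [2,3,4], [2,3,6], [2,4,5], [2,5,6], [4,5,7], [4,6,7]

so the chain groups are C_0 ≅ Z^8, C_1 ≅ Z^24, C_2 ≅ Z^16.

∂_1: C_1 → C_0 maps an edge to its endpoints' difference, ∂[p,q] = q − p.
As a 8×24 matrix over Z this has rank 7, with invariant factors (1,1,1,1,1,1,1).

The boundary map ∂_2: C_2 → C_1 maps a triangle to the signed sum of its edges. For instance
  ∂[0,1,4] = [1,4] − [0,4] + [0,1],
  ∂[2,3,4] = [3,4] − [2,4] + [2,3].
As a 24×16 matrix over Z this has rank 15, with invariant factors (1,1,1,1,1,1,1,1,1,1,1,1,1,1,1).

Computing H_k = (kernel of ∂_k) / (image of ∂_{k+1}):

  H_2: rank ker ∂_2 − rank ∂_3 = (16 − 15) − 0 = 1, and there is no ∂_3, so H_2 = Z.

H_2 = Z.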